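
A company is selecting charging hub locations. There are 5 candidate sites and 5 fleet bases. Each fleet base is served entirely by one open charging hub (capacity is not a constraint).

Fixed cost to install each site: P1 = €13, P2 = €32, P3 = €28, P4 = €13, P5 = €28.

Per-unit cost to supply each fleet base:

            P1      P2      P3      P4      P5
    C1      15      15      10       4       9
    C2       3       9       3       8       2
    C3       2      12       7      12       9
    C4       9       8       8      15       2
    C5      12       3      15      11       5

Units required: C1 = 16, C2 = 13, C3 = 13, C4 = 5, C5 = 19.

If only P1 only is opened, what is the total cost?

Total cost: 591

Each fleet base is assigned to its cheapest site among the open ones.
{P1}: C1→P1 15·16=240, C2→P1 3·13=39, C3→P1 2·13=26, C4→P1 9·5=45, C5→P1 12·19=228. Service 578; fixed 13; total 591.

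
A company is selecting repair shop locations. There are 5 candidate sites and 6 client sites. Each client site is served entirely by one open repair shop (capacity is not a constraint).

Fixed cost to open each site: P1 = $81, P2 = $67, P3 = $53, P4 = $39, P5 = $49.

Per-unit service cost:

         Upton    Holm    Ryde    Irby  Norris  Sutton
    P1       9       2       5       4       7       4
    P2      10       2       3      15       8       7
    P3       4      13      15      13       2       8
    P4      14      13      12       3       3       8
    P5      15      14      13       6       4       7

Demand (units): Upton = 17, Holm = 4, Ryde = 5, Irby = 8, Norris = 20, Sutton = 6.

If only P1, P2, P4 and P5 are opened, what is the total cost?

Each client site is assigned to its cheapest site among the open ones.
{P1, P2, P4, P5}: Upton→P1 9·17=153, Holm→P1 2·4=8, Ryde→P2 3·5=15, Irby→P4 3·8=24, Norris→P4 3·20=60, Sutton→P1 4·6=24. Service 284; fixed 236; total 520.

Total cost: 520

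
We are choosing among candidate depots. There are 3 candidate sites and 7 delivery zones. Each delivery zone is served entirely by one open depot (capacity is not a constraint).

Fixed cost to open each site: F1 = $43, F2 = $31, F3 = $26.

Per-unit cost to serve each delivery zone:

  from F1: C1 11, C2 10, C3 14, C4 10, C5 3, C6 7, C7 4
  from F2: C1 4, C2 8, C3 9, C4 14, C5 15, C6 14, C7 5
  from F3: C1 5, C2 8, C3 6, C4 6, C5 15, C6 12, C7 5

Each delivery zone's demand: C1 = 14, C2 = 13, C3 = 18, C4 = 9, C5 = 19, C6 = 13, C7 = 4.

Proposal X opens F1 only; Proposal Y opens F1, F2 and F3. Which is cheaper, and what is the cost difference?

Proposal X: {F1}: C1→F1 11·14=154, C2→F1 10·13=130, C3→F1 14·18=252, C4→F1 10·9=90, C5→F1 3·19=57, C6→F1 7·13=91, C7→F1 4·4=16. Service 790; fixed 43; total 833.
Proposal Y: {F1, F2, F3}: C1→F2 4·14=56, C2→F2 8·13=104, C3→F3 6·18=108, C4→F3 6·9=54, C5→F1 3·19=57, C6→F1 7·13=91, C7→F1 4·4=16. Service 486; fixed 100; total 586.
Difference: |833 − 586| = 247.

Proposal Y is cheaper by 247.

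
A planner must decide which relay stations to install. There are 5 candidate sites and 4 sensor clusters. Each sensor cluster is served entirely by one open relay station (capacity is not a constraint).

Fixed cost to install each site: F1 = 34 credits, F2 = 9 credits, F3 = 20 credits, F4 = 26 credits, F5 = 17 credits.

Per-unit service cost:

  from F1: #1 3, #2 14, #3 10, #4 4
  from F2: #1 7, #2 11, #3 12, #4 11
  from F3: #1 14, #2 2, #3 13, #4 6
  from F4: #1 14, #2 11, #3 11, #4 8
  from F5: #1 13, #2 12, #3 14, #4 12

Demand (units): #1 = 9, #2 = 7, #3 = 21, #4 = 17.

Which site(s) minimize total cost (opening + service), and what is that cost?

For any fixed open set, each sensor cluster goes to its cheapest open site; total = fixed + service.
{F1, F3}: #1→F1 3·9=27, #2→F3 2·7=14, #3→F1 10·21=210, #4→F1 4·17=68. Service 319; fixed 54; total 373.
{F1, F2, F3}: service 319 + fixed 63 = 382
{F1, F3, F5}: service 319 + fixed 71 = 390
{F1, F2, F3, F4, F5}: service 319 + fixed 106 = 425
No other subset beats 373.

Open F1 and F3; minimum total cost 373.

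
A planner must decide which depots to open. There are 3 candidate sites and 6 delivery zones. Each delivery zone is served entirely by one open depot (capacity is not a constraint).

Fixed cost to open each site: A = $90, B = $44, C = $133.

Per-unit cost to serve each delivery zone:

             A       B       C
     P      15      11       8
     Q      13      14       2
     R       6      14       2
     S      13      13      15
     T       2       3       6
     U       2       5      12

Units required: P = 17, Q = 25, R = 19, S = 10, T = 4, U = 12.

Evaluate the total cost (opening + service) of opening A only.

Each delivery zone is assigned to its cheapest site among the open ones.
{A}: P→A 15·17=255, Q→A 13·25=325, R→A 6·19=114, S→A 13·10=130, T→A 2·4=8, U→A 2·12=24. Service 856; fixed 90; total 946.

Total cost: 946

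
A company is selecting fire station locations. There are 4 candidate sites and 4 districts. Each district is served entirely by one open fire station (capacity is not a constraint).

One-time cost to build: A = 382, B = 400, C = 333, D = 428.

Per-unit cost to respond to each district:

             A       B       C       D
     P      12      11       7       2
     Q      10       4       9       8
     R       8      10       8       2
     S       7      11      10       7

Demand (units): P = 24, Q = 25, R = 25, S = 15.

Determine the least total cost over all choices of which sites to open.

Minimum total cost: 831

For any fixed open set, each district goes to its cheapest open site; total = fixed + service.
{D}: P→D 2·24=48, Q→D 8·25=200, R→D 2·25=50, S→D 7·15=105. Service 403; fixed 428; total 831.
{C}: service 743 + fixed 333 = 1076
{B, D}: service 303 + fixed 828 = 1131
{A, B, C, D}: P→D 2·24=48, Q→B 4·25=100, R→D 2·25=50, S→A 7·15=105. Service 303; fixed 1543; total 1846.
No other subset beats 831.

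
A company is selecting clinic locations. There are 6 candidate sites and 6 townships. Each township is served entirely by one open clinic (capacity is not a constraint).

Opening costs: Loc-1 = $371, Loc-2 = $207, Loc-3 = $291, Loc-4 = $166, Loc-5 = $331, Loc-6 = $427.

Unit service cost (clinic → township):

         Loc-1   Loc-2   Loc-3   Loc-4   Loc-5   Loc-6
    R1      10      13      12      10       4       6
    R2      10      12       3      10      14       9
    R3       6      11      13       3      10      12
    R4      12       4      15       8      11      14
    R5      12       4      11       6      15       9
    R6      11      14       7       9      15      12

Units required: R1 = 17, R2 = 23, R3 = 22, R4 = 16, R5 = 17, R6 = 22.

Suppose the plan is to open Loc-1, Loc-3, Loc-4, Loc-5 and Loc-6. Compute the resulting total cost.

Each township is assigned to its cheapest site among the open ones.
{Loc-1, Loc-3, Loc-4, Loc-5, Loc-6}: R1→Loc-5 4·17=68, R2→Loc-3 3·23=69, R3→Loc-4 3·22=66, R4→Loc-4 8·16=128, R5→Loc-4 6·17=102, R6→Loc-3 7·22=154. Service 587; fixed 1586; total 2173.

Total cost: 2173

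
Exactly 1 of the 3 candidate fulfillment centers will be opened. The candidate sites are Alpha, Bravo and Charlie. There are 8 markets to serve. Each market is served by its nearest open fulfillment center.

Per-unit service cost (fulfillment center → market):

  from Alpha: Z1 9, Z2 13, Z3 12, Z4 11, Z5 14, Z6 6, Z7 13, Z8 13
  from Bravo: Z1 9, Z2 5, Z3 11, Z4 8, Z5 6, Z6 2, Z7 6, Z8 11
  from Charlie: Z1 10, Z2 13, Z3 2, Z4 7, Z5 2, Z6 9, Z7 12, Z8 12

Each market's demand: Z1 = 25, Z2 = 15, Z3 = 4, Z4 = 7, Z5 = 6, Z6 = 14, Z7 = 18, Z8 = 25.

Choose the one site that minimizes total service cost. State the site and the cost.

With exactly 1 open, each market uses its cheapest among the chosen.
{Bravo}: Z1→Bravo 9·25=225, Z2→Bravo 5·15=75, Z3→Bravo 11·4=44, Z4→Bravo 8·7=56, Z5→Bravo 6·6=36, Z6→Bravo 2·14=28, Z7→Bravo 6·18=108, Z8→Bravo 11·25=275. Service cost 847.
{Charlie}: service cost 1156
{Alpha}: service cost 1272
Among all 3 size-1 choices, {Bravo} is lowest.

Choose Bravo only; total service cost 847.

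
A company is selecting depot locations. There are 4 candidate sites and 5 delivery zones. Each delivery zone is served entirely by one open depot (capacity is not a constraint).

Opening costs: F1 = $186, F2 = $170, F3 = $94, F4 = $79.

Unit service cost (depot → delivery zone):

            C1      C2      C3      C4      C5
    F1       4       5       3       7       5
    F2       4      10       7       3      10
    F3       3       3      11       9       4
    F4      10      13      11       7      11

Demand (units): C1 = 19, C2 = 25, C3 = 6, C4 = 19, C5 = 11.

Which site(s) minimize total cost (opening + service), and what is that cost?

Open F3 only; minimum total cost 507.

For any fixed open set, each delivery zone goes to its cheapest open site; total = fixed + service.
{F3}: C1→F3 3·19=57, C2→F3 3·25=75, C3→F3 11·6=66, C4→F3 9·19=171, C5→F3 4·11=44. Service 413; fixed 94; total 507.
{F2, F3}: service 275 + fixed 264 = 539
{F3, F4}: C1→F3 3·19=57, C2→F3 3·25=75, C3→F3 11·6=66, C4→F4 7·19=133, C5→F3 4·11=44. Service 375; fixed 173; total 548.
{F1, F2, F3, F4}: service 251 + fixed 529 = 780
(All 15 nonempty subsets were checked; F3 only is lowest.)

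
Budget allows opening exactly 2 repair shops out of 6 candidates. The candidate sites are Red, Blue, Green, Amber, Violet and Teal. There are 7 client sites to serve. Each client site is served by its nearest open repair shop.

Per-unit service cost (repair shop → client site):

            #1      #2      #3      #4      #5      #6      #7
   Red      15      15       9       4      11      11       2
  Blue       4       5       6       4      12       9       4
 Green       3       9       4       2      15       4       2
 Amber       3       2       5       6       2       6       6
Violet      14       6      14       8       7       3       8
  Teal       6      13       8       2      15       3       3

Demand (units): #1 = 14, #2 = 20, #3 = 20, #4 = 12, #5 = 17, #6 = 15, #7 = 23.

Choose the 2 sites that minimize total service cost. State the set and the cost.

Choose Green and Amber; total service cost 326.

With exactly 2 open, each client site uses its cheapest among the chosen.
{Green, Amber}: #1→Green 3·14=42, #2→Amber 2·20=40, #3→Green 4·20=80, #4→Green 2·12=24, #5→Amber 2·17=34, #6→Green 4·15=60, #7→Green 2·23=46. Service cost 326.
{Amber, Teal}: service cost 354
{Red, Amber}: service cost 400
Among all 15 size-2 choices, {Green, Amber} is lowest.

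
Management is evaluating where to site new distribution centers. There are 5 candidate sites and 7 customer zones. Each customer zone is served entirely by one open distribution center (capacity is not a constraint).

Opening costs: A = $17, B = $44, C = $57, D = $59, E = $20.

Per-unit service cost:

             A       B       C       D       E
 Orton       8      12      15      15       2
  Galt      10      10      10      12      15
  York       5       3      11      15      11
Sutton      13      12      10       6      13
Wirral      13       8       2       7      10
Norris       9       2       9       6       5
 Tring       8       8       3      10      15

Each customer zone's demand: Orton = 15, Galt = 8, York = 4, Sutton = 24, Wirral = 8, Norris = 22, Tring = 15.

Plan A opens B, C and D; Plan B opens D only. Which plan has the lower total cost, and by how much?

Plan A: {B, C, D}: Orton→B 12·15=180, Galt→B 10·8=80, York→B 3·4=12, Sutton→D 6·24=144, Wirral→C 2·8=16, Norris→B 2·22=44, Tring→C 3·15=45. Service 521; fixed 160; total 681.
Plan B: {D}: Orton→D 15·15=225, Galt→D 12·8=96, York→D 15·4=60, Sutton→D 6·24=144, Wirral→D 7·8=56, Norris→D 6·22=132, Tring→D 10·15=150. Service 863; fixed 59; total 922.
Difference: |681 − 922| = 241.

Plan A is cheaper by 241.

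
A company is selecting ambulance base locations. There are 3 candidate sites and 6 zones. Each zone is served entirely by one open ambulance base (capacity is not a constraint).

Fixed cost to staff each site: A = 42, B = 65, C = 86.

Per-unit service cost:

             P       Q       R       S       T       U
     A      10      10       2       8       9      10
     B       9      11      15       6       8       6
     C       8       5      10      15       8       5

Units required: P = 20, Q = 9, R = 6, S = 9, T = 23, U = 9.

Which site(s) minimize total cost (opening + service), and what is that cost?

For any fixed open set, each zone goes to its cheapest open site; total = fixed + service.
{A, C}: P→C 8·20=160, Q→C 5·9=45, R→A 2·6=12, S→A 8·9=72, T→C 8·23=184, U→C 5·9=45. Service 518; fixed 128; total 646.
{A, B}: P→B 9·20=180, Q→A 10·9=90, R→A 2·6=12, S→B 6·9=54, T→B 8·23=184, U→B 6·9=54. Service 574; fixed 107; total 681.
{A, B, C}: P→C 8·20=160, Q→C 5·9=45, R→A 2·6=12, S→B 6·9=54, T→B 8·23=184, U→C 5·9=45. Service 500; fixed 193; total 693.
{A}: P→A 10·20=200, Q→A 10·9=90, R→A 2·6=12, S→A 8·9=72, T→A 9·23=207, U→A 10·9=90. Service 671; fixed 42; total 713.
No other subset beats 646.

Open A and C; minimum total cost 646.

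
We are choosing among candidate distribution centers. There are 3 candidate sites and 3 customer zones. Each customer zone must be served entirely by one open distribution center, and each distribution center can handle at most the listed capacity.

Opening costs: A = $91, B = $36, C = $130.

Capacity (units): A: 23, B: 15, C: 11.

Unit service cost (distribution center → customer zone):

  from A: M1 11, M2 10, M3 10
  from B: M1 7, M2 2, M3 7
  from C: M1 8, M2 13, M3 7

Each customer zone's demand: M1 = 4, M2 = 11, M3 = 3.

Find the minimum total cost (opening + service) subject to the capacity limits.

Minimum total cost: 207

Open {A, B}: M1→B 7·4=28, M2→B 2·11=22, M3→A 10·3=30.
Loads: A carries 3/23, B carries 15/15. Service 80; fixed 127; total 207.
Next best feasible plan costs 214.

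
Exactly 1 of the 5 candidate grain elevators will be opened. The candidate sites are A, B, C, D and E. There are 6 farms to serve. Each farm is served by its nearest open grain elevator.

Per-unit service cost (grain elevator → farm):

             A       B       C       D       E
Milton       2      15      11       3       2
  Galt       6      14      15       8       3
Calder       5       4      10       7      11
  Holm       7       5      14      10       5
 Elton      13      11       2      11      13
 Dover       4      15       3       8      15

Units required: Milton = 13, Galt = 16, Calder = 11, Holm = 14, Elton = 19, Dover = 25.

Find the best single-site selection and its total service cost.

With exactly 1 open, each farm uses its cheapest among the chosen.
{A}: Milton→A 2·13=26, Galt→A 6·16=96, Calder→A 5·11=55, Holm→A 7·14=98, Elton→A 13·19=247, Dover→A 4·25=100. Service cost 622.
{D}: service cost 793
{C}: service cost 802
Among all 5 size-1 choices, {A} is lowest.

Choose A only; total service cost 622.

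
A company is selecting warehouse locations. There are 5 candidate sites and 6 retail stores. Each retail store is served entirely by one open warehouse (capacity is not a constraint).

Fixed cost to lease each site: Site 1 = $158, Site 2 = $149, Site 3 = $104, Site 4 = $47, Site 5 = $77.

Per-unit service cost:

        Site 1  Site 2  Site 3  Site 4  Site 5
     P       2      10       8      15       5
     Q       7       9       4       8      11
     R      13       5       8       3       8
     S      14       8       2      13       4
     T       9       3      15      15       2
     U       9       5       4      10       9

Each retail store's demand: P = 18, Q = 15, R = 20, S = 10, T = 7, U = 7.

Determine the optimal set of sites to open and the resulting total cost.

For any fixed open set, each retail store goes to its cheapest open site; total = fixed + service.
{Site 3, Site 4, Site 5}: P→Site 5 5·18=90, Q→Site 3 4·15=60, R→Site 4 3·20=60, S→Site 3 2·10=20, T→Site 5 2·7=14, U→Site 3 4·7=28. Service 272; fixed 228; total 500.
{Site 4, Site 5}: P→Site 5 5·18=90, Q→Site 4 8·15=120, R→Site 4 3·20=60, S→Site 5 4·10=40, T→Site 5 2·7=14, U→Site 5 9·7=63. Service 387; fixed 124; total 511.
{Site 3, Site 5}: P→Site 5 5·18=90, Q→Site 3 4·15=60, R→Site 3 8·20=160, S→Site 3 2·10=20, T→Site 5 2·7=14, U→Site 3 4·7=28. Service 372; fixed 181; total 553.
{Site 1, Site 2, Site 3, Site 4, Site 5}: P→Site 1 2·18=36, Q→Site 3 4·15=60, R→Site 4 3·20=60, S→Site 3 2·10=20, T→Site 5 2·7=14, U→Site 3 4·7=28. Service 218; fixed 535; total 753.
No other subset beats 500.

Open Site 3, Site 4 and Site 5; minimum total cost 500.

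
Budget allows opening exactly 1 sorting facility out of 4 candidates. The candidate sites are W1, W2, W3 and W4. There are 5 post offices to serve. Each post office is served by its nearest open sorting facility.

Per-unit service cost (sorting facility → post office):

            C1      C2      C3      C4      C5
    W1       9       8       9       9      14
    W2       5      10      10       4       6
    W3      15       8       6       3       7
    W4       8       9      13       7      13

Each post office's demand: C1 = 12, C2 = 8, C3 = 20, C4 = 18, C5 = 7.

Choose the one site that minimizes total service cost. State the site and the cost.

Choose W2 only; total service cost 454.

With exactly 1 open, each post office uses its cheapest among the chosen.
{W2}: C1→W2 5·12=60, C2→W2 10·8=80, C3→W2 10·20=200, C4→W2 4·18=72, C5→W2 6·7=42. Service cost 454.
{W3}: service cost 467
{W1}: service cost 612
Among all 4 size-1 choices, {W2} is lowest.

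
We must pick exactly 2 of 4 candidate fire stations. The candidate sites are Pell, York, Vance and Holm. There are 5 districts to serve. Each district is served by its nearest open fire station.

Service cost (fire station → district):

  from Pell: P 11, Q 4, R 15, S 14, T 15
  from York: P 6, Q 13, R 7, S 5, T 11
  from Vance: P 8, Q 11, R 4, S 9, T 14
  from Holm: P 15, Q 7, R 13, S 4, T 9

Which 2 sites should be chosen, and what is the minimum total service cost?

With exactly 2 open, each district uses its cheapest among the chosen.
{Vance, Holm}: P→Vance 8, Q→Holm 7, R→Vance 4, S→Holm 4, T→Holm 9. Service cost 32.
{Pell, York}: service cost 33
{York, Holm}: service cost 33
Among all 6 size-2 choices, {Vance, Holm} is lowest.

Choose Vance and Holm; total service cost 32.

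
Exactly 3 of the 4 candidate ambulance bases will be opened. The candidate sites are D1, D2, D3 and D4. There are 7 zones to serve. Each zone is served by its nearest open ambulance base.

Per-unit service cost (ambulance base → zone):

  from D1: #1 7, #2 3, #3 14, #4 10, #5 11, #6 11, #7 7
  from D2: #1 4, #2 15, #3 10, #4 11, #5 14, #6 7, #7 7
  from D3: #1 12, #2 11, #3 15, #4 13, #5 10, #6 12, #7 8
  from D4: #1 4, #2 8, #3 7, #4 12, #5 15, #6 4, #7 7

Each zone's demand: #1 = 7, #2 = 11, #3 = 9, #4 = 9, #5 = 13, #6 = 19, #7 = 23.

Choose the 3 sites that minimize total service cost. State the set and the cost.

With exactly 3 open, each zone uses its cheapest among the chosen.
{D1, D3, D4}: #1→D4 4·7=28, #2→D1 3·11=33, #3→D4 7·9=63, #4→D1 10·9=90, #5→D3 10·13=130, #6→D4 4·19=76, #7→D1 7·23=161. Service cost 581.
{D1, D2, D4}: service cost 594
{D2, D3, D4}: service cost 645
Among all 4 size-3 choices, {D1, D3, D4} is lowest.

Choose D1, D3 and D4; total service cost 581.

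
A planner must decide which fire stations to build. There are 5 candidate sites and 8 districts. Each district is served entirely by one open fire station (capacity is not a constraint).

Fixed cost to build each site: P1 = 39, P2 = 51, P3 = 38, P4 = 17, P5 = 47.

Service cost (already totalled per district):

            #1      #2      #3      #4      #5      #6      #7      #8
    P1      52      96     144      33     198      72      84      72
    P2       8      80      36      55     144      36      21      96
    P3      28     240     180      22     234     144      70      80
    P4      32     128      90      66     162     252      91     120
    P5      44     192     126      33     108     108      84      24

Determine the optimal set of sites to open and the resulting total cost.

For any fixed open set, each district goes to its cheapest open site; total = fixed + service.
{P2, P5}: #1→P2 8, #2→P2 80, #3→P2 36, #4→P5 33, #5→P5 108, #6→P2 36, #7→P2 21, #8→P5 24. Service 346; fixed 98; total 444.
{P2, P4, P5}: #1→P2 8, #2→P2 80, #3→P2 36, #4→P5 33, #5→P5 108, #6→P2 36, #7→P2 21, #8→P5 24. Service 346; fixed 115; total 461.
{P2, P3, P5}: #1→P2 8, #2→P2 80, #3→P2 36, #4→P3 22, #5→P5 108, #6→P2 36, #7→P2 21, #8→P5 24. Service 335; fixed 136; total 471.
{P1, P2, P3, P4, P5}: service 335 + fixed 192 = 527
No other subset beats 444.

Open P2 and P5; minimum total cost 444.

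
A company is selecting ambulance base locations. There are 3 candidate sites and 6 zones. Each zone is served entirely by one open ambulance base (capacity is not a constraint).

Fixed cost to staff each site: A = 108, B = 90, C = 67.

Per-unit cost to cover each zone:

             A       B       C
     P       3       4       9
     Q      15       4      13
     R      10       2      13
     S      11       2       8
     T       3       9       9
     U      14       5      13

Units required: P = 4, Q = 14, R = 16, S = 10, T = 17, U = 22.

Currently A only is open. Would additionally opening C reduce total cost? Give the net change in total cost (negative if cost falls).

Yes — net change −13 (cost falls by 13).

Current service cost with {A}: 851.
Adding C: each zone re-picks its cheapest; new service cost 771, saving 80.
Extra fixed cost: 67. Net change = 67 − 80 = -13.
(Totals: 959 → 946.)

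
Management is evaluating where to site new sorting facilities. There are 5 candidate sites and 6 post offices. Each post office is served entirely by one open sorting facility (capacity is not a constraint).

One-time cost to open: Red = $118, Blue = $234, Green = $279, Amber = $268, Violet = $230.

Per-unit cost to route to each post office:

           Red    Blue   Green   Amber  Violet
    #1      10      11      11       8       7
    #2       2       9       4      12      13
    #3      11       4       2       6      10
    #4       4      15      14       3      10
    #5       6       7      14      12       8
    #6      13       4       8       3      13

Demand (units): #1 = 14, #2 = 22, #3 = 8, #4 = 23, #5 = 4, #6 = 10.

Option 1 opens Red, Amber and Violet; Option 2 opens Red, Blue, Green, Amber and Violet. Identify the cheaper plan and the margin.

Option 1: {Red, Amber, Violet}: #1→Violet 7·14=98, #2→Red 2·22=44, #3→Amber 6·8=48, #4→Amber 3·23=69, #5→Red 6·4=24, #6→Amber 3·10=30. Service 313; fixed 616; total 929.
Option 2: {Red, Blue, Green, Amber, Violet}: #1→Violet 7·14=98, #2→Red 2·22=44, #3→Green 2·8=16, #4→Amber 3·23=69, #5→Red 6·4=24, #6→Amber 3·10=30. Service 281; fixed 1129; total 1410.
Difference: |929 − 1410| = 481.

Option 1 is cheaper by 481.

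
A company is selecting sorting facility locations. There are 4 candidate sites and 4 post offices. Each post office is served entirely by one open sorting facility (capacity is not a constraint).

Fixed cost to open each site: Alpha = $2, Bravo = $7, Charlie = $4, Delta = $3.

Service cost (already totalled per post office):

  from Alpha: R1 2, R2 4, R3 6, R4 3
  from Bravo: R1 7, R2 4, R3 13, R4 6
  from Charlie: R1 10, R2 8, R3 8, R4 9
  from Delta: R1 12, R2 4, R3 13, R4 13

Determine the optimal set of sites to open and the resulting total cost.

For any fixed open set, each post office goes to its cheapest open site; total = fixed + service.
{Alpha}: R1→Alpha 2, R2→Alpha 4, R3→Alpha 6, R4→Alpha 3. Service 15; fixed 2; total 17.
{Alpha, Delta}: service 15 + fixed 5 = 20
{Alpha, Charlie}: service 15 + fixed 6 = 21
{Alpha, Bravo, Charlie, Delta}: R1→Alpha 2, R2→Alpha 4, R3→Alpha 6, R4→Alpha 3. Service 15; fixed 16; total 31.
No other subset beats 17.

Open Alpha only; minimum total cost 17.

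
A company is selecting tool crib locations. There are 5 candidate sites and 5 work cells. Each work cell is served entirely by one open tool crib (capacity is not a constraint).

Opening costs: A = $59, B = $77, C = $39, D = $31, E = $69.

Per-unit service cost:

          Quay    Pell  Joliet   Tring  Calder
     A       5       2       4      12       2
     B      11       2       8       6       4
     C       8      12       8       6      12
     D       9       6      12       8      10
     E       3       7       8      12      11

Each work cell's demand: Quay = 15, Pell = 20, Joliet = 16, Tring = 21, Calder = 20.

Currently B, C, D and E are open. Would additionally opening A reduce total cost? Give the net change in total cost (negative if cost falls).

Yes — net change −45 (cost falls by 45).

Current service cost with {B, C, D, E}: 419.
Adding A: each work cell re-picks its cheapest; new service cost 315, saving 104.
Extra fixed cost: 59. Net change = 59 − 104 = -45.
(Totals: 635 → 590.)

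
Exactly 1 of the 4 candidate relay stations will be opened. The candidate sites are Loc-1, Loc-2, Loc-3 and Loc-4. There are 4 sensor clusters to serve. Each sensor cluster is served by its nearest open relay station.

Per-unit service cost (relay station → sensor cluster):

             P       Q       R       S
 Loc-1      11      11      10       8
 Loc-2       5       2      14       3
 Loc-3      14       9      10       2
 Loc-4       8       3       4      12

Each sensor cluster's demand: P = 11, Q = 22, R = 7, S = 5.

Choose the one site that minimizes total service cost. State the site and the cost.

Choose Loc-2 only; total service cost 212.

With exactly 1 open, each sensor cluster uses its cheapest among the chosen.
{Loc-2}: P→Loc-2 5·11=55, Q→Loc-2 2·22=44, R→Loc-2 14·7=98, S→Loc-2 3·5=15. Service cost 212.
{Loc-4}: service cost 242
{Loc-3}: service cost 432
Among all 4 size-1 choices, {Loc-2} is lowest.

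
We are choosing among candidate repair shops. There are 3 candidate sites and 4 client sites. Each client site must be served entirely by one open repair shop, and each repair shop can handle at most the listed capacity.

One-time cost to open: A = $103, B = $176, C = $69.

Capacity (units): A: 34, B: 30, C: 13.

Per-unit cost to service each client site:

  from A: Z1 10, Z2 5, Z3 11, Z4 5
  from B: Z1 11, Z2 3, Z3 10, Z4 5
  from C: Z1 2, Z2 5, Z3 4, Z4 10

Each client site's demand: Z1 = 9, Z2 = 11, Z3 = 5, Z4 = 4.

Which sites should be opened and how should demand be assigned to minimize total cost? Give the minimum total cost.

Open {A, C}: Z1→C 2·9=18, Z2→A 5·11=55, Z3→A 11·5=55, Z4→A 5·4=20.
Loads: A carries 20/34, C carries 9/13. Service 148; fixed 172; total 320.
Next best feasible plan costs 323.

Minimum total cost: 320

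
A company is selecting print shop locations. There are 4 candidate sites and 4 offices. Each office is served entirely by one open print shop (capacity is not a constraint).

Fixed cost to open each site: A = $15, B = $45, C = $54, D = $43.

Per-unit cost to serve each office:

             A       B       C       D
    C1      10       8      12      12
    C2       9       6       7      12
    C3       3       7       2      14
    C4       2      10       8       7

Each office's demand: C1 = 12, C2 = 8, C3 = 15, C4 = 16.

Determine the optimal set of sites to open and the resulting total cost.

For any fixed open set, each office goes to its cheapest open site; total = fixed + service.
{A, B}: C1→B 8·12=96, C2→B 6·8=48, C3→A 3·15=45, C4→A 2·16=32. Service 221; fixed 60; total 281.
{A}: service 269 + fixed 15 = 284
{A, C}: service 238 + fixed 69 = 307
{A, B, C, D}: C1→B 8·12=96, C2→B 6·8=48, C3→C 2·15=30, C4→A 2·16=32. Service 206; fixed 157; total 363.
(All 15 nonempty subsets were checked; A and B is lowest.)

Open A and B; minimum total cost 281.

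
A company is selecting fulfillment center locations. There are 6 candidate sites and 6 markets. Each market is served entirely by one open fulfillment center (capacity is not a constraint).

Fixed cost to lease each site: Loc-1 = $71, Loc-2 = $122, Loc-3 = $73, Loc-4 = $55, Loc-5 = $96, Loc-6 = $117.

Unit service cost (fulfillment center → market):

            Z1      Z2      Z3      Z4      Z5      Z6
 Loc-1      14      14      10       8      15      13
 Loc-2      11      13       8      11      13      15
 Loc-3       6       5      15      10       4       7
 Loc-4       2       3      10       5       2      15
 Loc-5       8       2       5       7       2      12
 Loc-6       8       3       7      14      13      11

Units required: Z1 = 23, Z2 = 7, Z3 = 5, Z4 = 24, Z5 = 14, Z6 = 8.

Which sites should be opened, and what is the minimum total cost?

Open Loc-4 only; minimum total cost 440.

For any fixed open set, each market goes to its cheapest open site; total = fixed + service.
{Loc-4}: Z1→Loc-4 2·23=46, Z2→Loc-4 3·7=21, Z3→Loc-4 10·5=50, Z4→Loc-4 5·24=120, Z5→Loc-4 2·14=28, Z6→Loc-4 15·8=120. Service 385; fixed 55; total 440.
{Loc-3, Loc-4}: service 321 + fixed 128 = 449
{Loc-4, Loc-5}: service 329 + fixed 151 = 480
{Loc-1, Loc-2, Loc-3, Loc-4, Loc-5, Loc-6}: service 289 + fixed 534 = 823
No other subset beats 440.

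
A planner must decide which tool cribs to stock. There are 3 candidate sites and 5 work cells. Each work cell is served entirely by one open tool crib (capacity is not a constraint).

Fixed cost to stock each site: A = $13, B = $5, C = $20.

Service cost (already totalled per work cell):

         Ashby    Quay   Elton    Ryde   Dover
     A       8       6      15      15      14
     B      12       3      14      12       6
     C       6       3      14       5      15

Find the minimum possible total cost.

For any fixed open set, each work cell goes to its cheapest open site; total = fixed + service.
{B}: Ashby→B 12, Quay→B 3, Elton→B 14, Ryde→B 12, Dover→B 6. Service 47; fixed 5; total 52.
{B, C}: Ashby→C 6, Quay→B 3, Elton→B 14, Ryde→C 5, Dover→B 6. Service 34; fixed 25; total 59.
{A, B}: Ashby→A 8, Quay→B 3, Elton→B 14, Ryde→B 12, Dover→B 6. Service 43; fixed 18; total 61.
{A, B, C}: Ashby→C 6, Quay→B 3, Elton→B 14, Ryde→C 5, Dover→B 6. Service 34; fixed 38; total 72.
No other subset beats 52.

Minimum total cost: 52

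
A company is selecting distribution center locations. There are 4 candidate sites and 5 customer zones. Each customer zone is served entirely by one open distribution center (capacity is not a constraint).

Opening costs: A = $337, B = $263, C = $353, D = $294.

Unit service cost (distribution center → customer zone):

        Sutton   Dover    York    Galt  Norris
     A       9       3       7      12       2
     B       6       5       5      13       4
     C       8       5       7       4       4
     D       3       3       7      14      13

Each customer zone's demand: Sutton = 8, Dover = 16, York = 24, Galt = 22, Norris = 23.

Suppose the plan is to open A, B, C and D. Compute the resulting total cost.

Total cost: 1573

Each customer zone is assigned to its cheapest site among the open ones.
{A, B, C, D}: Sutton→D 3·8=24, Dover→A 3·16=48, York→B 5·24=120, Galt→C 4·22=88, Norris→A 2·23=46. Service 326; fixed 1247; total 1573.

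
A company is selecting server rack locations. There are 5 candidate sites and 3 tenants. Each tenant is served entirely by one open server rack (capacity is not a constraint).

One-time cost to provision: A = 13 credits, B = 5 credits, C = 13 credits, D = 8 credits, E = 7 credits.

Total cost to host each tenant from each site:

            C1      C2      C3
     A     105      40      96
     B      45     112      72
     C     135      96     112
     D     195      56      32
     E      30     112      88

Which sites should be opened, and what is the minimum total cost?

Open A, D and E; minimum total cost 130.

For any fixed open set, each tenant goes to its cheapest open site; total = fixed + service.
{A, D, E}: C1→E 30, C2→A 40, C3→D 32. Service 102; fixed 28; total 130.
{D, E}: service 118 + fixed 15 = 133
{A, B, D, E}: service 102 + fixed 33 = 135
{A, B, C, D, E}: C1→E 30, C2→A 40, C3→D 32. Service 102; fixed 46; total 148.
No other subset beats 130.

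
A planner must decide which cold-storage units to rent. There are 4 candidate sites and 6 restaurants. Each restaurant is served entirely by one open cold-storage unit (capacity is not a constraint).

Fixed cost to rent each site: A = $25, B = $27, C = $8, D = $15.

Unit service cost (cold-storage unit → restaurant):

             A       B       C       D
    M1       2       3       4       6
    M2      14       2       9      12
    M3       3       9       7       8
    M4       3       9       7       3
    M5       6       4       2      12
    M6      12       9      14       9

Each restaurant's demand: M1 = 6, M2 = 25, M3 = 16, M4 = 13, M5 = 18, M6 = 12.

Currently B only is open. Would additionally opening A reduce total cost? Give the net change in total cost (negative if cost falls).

Current service cost with {B}: 509.
Adding A: each restaurant re-picks its cheapest; new service cost 329, saving 180.
Extra fixed cost: 25. Net change = 25 − 180 = -155.
(Totals: 536 → 381.)

Yes — net change −155 (cost falls by 155).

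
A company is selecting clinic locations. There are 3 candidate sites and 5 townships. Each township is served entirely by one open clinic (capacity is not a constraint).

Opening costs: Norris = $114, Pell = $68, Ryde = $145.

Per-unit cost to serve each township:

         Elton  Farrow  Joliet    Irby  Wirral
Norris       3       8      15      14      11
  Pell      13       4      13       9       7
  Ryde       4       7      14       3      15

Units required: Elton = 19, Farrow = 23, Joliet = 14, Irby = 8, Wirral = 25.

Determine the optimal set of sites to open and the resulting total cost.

Open Norris and Pell; minimum total cost 760.

For any fixed open set, each township goes to its cheapest open site; total = fixed + service.
{Norris, Pell}: Elton→Norris 3·19=57, Farrow→Pell 4·23=92, Joliet→Pell 13·14=182, Irby→Pell 9·8=72, Wirral→Pell 7·25=175. Service 578; fixed 182; total 760.
{Pell, Ryde}: Elton→Ryde 4·19=76, Farrow→Pell 4·23=92, Joliet→Pell 13·14=182, Irby→Ryde 3·8=24, Wirral→Pell 7·25=175. Service 549; fixed 213; total 762.
{Pell}: service 768 + fixed 68 = 836
{Norris, Pell, Ryde}: service 530 + fixed 327 = 857
No other subset beats 760.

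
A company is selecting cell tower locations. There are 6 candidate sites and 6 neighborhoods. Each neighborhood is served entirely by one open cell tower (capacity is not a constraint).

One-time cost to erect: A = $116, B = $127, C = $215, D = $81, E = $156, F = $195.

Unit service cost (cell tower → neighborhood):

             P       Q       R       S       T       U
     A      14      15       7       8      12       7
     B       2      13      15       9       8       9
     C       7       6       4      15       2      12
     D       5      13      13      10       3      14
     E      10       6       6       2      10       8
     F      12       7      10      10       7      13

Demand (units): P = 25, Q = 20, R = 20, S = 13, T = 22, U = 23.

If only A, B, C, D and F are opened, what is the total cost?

Each neighborhood is assigned to its cheapest site among the open ones.
{A, B, C, D, F}: P→B 2·25=50, Q→C 6·20=120, R→C 4·20=80, S→A 8·13=104, T→C 2·22=44, U→A 7·23=161. Service 559; fixed 734; total 1293.

Total cost: 1293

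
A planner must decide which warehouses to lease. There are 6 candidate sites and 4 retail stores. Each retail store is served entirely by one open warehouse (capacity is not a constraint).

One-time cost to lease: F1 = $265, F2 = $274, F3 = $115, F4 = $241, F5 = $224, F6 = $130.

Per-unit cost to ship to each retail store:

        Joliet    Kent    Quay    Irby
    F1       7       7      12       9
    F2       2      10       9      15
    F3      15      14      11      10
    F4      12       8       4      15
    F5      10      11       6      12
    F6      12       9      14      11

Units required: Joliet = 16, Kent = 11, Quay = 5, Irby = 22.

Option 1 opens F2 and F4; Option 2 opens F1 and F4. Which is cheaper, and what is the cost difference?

Option 2 is cheaper by 72.

Option 1: {F2, F4}: Joliet→F2 2·16=32, Kent→F4 8·11=88, Quay→F4 4·5=20, Irby→F2 15·22=330. Service 470; fixed 515; total 985.
Option 2: {F1, F4}: Joliet→F1 7·16=112, Kent→F1 7·11=77, Quay→F4 4·5=20, Irby→F1 9·22=198. Service 407; fixed 506; total 913.
Difference: |985 − 913| = 72.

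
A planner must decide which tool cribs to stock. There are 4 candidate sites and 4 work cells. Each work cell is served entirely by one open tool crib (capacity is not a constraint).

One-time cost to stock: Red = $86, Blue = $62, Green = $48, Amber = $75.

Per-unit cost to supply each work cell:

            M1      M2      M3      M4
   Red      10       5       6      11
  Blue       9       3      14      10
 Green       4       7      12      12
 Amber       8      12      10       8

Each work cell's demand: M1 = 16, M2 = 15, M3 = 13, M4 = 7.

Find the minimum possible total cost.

Minimum total cost: 428

For any fixed open set, each work cell goes to its cheapest open site; total = fixed + service.
{Red, Green}: M1→Green 4·16=64, M2→Red 5·15=75, M3→Red 6·13=78, M4→Red 11·7=77. Service 294; fixed 134; total 428.
{Blue, Green}: M1→Green 4·16=64, M2→Blue 3·15=45, M3→Green 12·13=156, M4→Blue 10·7=70. Service 335; fixed 110; total 445.
{Red, Blue, Green}: service 257 + fixed 196 = 453
{Red, Blue, Green, Amber}: service 243 + fixed 271 = 514
No other subset beats 428.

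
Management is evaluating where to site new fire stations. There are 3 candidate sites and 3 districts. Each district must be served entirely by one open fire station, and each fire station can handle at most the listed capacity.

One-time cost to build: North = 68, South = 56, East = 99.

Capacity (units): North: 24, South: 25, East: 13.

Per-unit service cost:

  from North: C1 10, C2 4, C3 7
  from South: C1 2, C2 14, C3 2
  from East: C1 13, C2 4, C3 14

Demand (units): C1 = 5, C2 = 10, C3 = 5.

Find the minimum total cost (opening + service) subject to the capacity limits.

Minimum total cost: 184

Open {North, South}: C1→South 2·5=10, C2→North 4·10=40, C3→South 2·5=10.
Loads: North carries 10/24, South carries 10/25. Service 60; fixed 124; total 184.
Next best feasible plan costs 193.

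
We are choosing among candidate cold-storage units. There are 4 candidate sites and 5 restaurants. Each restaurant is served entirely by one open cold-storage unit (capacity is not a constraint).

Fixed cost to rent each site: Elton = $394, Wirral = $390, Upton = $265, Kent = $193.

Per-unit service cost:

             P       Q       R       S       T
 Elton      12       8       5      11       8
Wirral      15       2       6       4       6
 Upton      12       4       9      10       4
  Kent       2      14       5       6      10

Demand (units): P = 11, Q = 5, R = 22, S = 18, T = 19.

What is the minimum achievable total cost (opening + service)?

Minimum total cost: 693

For any fixed open set, each restaurant goes to its cheapest open site; total = fixed + service.
{Kent}: P→Kent 2·11=22, Q→Kent 14·5=70, R→Kent 5·22=110, S→Kent 6·18=108, T→Kent 10·19=190. Service 500; fixed 193; total 693.
{Upton, Kent}: service 336 + fixed 458 = 794
{Upton}: service 606 + fixed 265 = 871
{Elton, Wirral, Upton, Kent}: P→Kent 2·11=22, Q→Wirral 2·5=10, R→Elton 5·22=110, S→Wirral 4·18=72, T→Upton 4·19=76. Service 290; fixed 1242; total 1532.
(All 15 nonempty subsets were checked; Kent only is lowest.)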